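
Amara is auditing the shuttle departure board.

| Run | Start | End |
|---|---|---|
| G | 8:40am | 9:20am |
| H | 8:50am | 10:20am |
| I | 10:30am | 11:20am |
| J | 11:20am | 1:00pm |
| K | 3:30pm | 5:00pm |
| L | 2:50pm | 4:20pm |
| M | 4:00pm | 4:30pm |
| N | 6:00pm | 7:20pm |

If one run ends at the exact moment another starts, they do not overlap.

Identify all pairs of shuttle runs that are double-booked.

Sorted by start: G, H, I, J, L, K, M, N.
H starts before G ends → G and H overlap.
I starts after G ends, so G has no further overlaps.
I starts after H ends, so H has no further overlaps.
J starts exactly when I ends (back-to-back, no overlap), so I has no further overlaps.
L starts after J ends, so J has no further overlaps.
K starts before L ends → L and K overlap.
M starts before L ends → L and M overlap.
N starts after L ends.
M starts before K ends → K and M overlap.
N starts after K ends.
N starts after M ends.

G & H, K & L, K & M, L & M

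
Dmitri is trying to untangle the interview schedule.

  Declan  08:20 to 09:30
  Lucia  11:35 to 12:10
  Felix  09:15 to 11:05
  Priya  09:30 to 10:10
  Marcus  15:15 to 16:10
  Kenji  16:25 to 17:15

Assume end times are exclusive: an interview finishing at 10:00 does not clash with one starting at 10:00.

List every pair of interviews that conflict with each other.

Declan & Felix, Felix & Priya

Two intervals overlap when each starts before the other ends.
Sorted by start: Declan, Felix, Priya, Lucia, Marcus, Kenji.
Felix starts before Declan ends → Declan and Felix overlap.
Priya starts exactly when Declan ends (back-to-back, no overlap); Declan is clear from here.
Priya starts before Felix ends → Felix and Priya overlap.
Lucia starts after Felix ends; Felix is clear from here.
Lucia starts after Priya ends; Priya is clear from here.
Marcus starts after Lucia ends; Lucia is clear from here.
Kenji starts after Marcus ends.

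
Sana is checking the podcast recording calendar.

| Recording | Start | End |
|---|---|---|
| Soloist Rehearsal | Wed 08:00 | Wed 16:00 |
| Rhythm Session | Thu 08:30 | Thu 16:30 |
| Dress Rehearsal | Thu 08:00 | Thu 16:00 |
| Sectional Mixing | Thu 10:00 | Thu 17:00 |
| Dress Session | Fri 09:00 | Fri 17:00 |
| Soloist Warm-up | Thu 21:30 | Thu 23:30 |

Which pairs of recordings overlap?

Dress Rehearsal & Rhythm Session, Dress Rehearsal & Sectional Mixing, Rhythm Session & Sectional Mixing

Sorted by start: Soloist Rehearsal, Dress Rehearsal, Rhythm Session, Sectional Mixing, Soloist Warm-up, Dress Session.
Dress Rehearsal starts after Soloist Rehearsal ends — done with Soloist Rehearsal.
Rhythm Session starts before Dress Rehearsal ends → Dress Rehearsal and Rhythm Session overlap.
Sectional Mixing starts before Dress Rehearsal ends → Dress Rehearsal and Sectional Mixing overlap.
Soloist Warm-up starts after Dress Rehearsal ends — done with Dress Rehearsal.
Sectional Mixing starts before Rhythm Session ends → Rhythm Session and Sectional Mixing overlap.
Soloist Warm-up starts after Rhythm Session ends — done with Rhythm Session.
Soloist Warm-up starts after Sectional Mixing ends — done with Sectional Mixing.
Dress Session starts after Soloist Warm-up ends.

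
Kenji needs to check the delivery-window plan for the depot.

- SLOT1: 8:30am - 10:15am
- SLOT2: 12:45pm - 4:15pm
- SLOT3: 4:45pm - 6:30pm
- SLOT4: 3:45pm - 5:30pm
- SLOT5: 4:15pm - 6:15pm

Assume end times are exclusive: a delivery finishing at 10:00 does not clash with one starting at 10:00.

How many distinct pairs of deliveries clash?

Sorted by start: SLOT1, SLOT2, SLOT4, SLOT5, SLOT3.
SLOT2 starts after SLOT1 ends — done with SLOT1.
SLOT4 starts before SLOT2 ends → SLOT2 and SLOT4 overlap.
SLOT5 starts exactly when SLOT2 ends (back-to-back, no overlap) — done with SLOT2.
SLOT5 starts before SLOT4 ends → SLOT4 and SLOT5 overlap.
SLOT3 starts before SLOT4 ends → SLOT4 and SLOT3 overlap.
SLOT3 starts before SLOT5 ends → SLOT5 and SLOT3 overlap.
Overlapping pairs: SLOT2 & SLOT4, SLOT3 & SLOT4, SLOT3 & SLOT5, SLOT4 & SLOT5 — 4 in total.

4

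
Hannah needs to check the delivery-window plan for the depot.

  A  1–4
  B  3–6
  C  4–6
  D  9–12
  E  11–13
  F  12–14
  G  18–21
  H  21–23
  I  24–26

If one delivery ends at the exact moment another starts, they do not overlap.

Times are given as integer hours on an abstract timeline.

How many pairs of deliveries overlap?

Two intervals overlap when each starts before the other ends.
Sorted by start: A, B, C, D, E, F, G, H, I.
B starts before A ends → A and B overlap.
C starts exactly when A ends (back-to-back, no overlap) — done with A.
C starts before B ends → B and C overlap.
D starts after B ends — done with B.
D starts after C ends — done with C.
E starts before D ends → D and E overlap.
F starts exactly when D ends (back-to-back, no overlap) — done with D.
F starts before E ends → E and F overlap.
G starts after E ends — done with E.
G starts after F ends — done with F.
H starts exactly when G ends (back-to-back, no overlap) — done with G.
I starts after H ends.
Overlapping pairs: A & B, B & C, D & E, E & F — 4 in total.

4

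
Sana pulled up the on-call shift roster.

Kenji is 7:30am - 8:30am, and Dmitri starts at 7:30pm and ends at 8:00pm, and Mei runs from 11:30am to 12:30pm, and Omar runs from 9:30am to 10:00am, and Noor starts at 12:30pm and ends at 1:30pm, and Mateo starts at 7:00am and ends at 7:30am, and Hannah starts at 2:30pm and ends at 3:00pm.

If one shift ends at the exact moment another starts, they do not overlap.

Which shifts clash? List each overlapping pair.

Two intervals overlap when each starts before the other ends.
Sorted by start: Mateo, Kenji, Omar, Mei, Noor, Hannah, Dmitri.
Kenji starts exactly when Mateo ends (back-to-back, no overlap) — done with Mateo.
Omar starts after Kenji ends — done with Kenji.
Mei starts after Omar ends — done with Omar.
Noor starts exactly when Mei ends (back-to-back, no overlap) — done with Mei.
Hannah starts after Noor ends — done with Noor.
Dmitri starts after Hannah ends.

none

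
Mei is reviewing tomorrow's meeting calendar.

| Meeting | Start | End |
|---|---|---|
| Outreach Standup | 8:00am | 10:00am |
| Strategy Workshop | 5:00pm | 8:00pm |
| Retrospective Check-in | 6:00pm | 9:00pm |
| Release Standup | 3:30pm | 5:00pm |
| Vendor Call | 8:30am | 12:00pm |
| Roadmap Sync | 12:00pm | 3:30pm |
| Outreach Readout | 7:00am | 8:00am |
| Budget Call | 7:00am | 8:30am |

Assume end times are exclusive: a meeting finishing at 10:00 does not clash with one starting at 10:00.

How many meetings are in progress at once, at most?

Sweep the timeline, counting +1 at each start and −1 at each end (ends before starts at a tie):
7:00am start Budget Call → 1
7:00am start Outreach Readout → 2
8:00am end Outreach Readout → 1
8:00am start Outreach Standup → 2
8:30am end Budget Call → 1
8:30am start Vendor Call → 2
10:00am end Outreach Standup → 1
12:00pm end Vendor Call → 0
12:00pm start Roadmap Sync → 1
3:30pm end Roadmap Sync → 0
3:30pm start Release Standup → 1
5:00pm end Release Standup → 0
5:00pm start Strategy Workshop → 1
6:00pm start Retrospective Check-in → 2
8:00pm end Strategy Workshop → 1
9:00pm end Retrospective Check-in → 0
Peak is 2, at 7:00am (Budget Call, Outreach Readout).

2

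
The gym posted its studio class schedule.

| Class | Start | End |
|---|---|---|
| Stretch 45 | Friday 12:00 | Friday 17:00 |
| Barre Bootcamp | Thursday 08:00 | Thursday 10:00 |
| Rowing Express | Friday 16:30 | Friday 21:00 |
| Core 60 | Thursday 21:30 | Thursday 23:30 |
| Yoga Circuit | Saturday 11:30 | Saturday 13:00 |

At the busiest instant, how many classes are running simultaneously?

Sort all start/end points and keep a running count:
Thursday 08:00 start Barre Bootcamp → 1
Thursday 10:00 end Barre Bootcamp → 0
Thursday 21:30 start Core 60 → 1
Thursday 23:30 end Core 60 → 0
Friday 12:00 start Stretch 45 → 1
Friday 16:30 start Rowing Express → 2
Friday 17:00 end Stretch 45 → 1
Friday 21:00 end Rowing Express → 0
Saturday 11:30 start Yoga Circuit → 1
Saturday 13:00 end Yoga Circuit → 0
Peak is 2, at Friday 16:30 (Rowing Express, Stretch 45).

2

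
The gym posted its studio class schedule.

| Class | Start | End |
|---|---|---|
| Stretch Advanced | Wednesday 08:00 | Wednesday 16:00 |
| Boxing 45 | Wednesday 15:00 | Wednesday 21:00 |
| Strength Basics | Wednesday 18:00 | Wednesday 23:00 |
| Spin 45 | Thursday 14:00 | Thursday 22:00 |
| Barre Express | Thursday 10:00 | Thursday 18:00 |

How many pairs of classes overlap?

Sorted by start: Stretch Advanced, Boxing 45, Strength Basics, Barre Express, Spin 45.
Boxing 45 starts before Stretch Advanced ends → Stretch Advanced and Boxing 45 overlap.
Strength Basics starts after Stretch Advanced ends — done with Stretch Advanced.
Strength Basics starts before Boxing 45 ends → Boxing 45 and Strength Basics overlap.
Barre Express starts after Boxing 45 ends — done with Boxing 45.
Barre Express starts after Strength Basics ends — done with Strength Basics.
Spin 45 starts before Barre Express ends → Barre Express and Spin 45 overlap.
Overlapping pairs: Barre Express & Spin 45, Boxing 45 & Strength Basics, Boxing 45 & Stretch Advanced — 3 in total.

3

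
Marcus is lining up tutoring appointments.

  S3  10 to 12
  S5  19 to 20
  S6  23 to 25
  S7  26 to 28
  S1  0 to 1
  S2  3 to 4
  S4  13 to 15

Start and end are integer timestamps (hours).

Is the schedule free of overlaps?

Sorted by start: S1, S2, S3, S4, S5, S6, S7.
S2 starts after S1 ends, so nothing later overlaps S1 either.
S3 starts after S2 ends, so nothing later overlaps S2 either.
S4 starts after S3 ends, so nothing later overlaps S3 either.
S5 starts after S4 ends, so nothing later overlaps S4 either.
S6 starts after S5 ends, so nothing later overlaps S5 either.
S7 starts after S6 ends.
Every pair is clear; the schedule has no overlaps.

Yes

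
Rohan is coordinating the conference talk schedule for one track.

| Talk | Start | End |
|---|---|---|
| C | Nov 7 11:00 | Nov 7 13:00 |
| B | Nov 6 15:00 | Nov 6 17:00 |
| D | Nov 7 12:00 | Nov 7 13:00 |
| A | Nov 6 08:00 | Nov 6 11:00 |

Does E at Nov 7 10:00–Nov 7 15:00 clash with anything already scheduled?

A: ends Nov 6 11:00 at or before E starts Nov 7 10:00 → clear.
B: ends Nov 6 17:00 at or before E starts Nov 7 10:00 → clear.
C: starts Nov 7 11:00 before E ends Nov 7 15:00, and ends Nov 7 13:00 after E starts Nov 7 10:00 → overlap.
D: starts Nov 7 12:00 before E ends Nov 7 15:00, and ends Nov 7 13:00 after E starts Nov 7 10:00 → overlap.
E overlaps C, D.

Yes — it overlaps C, D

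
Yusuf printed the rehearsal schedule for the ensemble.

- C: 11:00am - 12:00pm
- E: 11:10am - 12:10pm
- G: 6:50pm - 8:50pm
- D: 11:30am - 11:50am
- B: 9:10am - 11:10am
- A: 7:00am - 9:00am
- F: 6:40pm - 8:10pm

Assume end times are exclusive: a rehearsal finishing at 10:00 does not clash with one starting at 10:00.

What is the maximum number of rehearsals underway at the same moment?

3

Walk through starts and ends in time order (an end at T is processed before a start at T):
7:00am start A → 1
9:00am end A → 0
9:10am start B → 1
11:00am start C → 2
11:10am end B → 1
11:10am start E → 2
11:30am start D → 3
11:50am end D → 2
12:00pm end C → 1
12:10pm end E → 0
6:40pm start F → 1
6:50pm start G → 2
8:10pm end F → 1
8:50pm end G → 0
Peak is 3, at 11:30am (C, D, E).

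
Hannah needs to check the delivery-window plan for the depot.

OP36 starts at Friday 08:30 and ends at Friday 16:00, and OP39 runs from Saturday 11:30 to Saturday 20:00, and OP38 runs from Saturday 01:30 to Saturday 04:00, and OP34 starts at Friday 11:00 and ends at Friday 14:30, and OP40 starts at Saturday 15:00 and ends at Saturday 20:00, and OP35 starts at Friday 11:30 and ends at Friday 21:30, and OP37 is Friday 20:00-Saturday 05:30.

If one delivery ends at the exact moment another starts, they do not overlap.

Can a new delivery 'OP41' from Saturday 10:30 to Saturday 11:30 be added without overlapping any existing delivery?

OP36: ends Friday 16:00 at or before OP41 starts Saturday 10:30 → clear.
OP34: ends Friday 14:30 at or before OP41 starts Saturday 10:30 → clear.
OP35: ends Friday 21:30 at or before OP41 starts Saturday 10:30 → clear.
OP37: ends Saturday 05:30 at or before OP41 starts Saturday 10:30 → clear.
OP38: ends Saturday 04:00 at or before OP41 starts Saturday 10:30 → clear.
OP39: starts Saturday 11:30 at or after OP41 ends Saturday 11:30 → clear.
OP40: starts Saturday 15:00 at or after OP41 ends Saturday 11:30 → clear.

Yes — the slot is free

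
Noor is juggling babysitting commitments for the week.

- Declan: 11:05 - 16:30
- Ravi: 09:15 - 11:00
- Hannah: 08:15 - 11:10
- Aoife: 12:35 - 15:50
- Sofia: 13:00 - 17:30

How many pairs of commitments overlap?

Sorted by start: Hannah, Ravi, Declan, Aoife, Sofia.
Ravi starts before Hannah ends → Hannah and Ravi overlap.
Declan starts before Hannah ends → Hannah and Declan overlap.
Aoife starts after Hannah ends, so nothing later overlaps Hannah either.
Declan starts after Ravi ends, so nothing later overlaps Ravi either.
Aoife starts before Declan ends → Declan and Aoife overlap.
Sofia starts before Declan ends → Declan and Sofia overlap.
Sofia starts before Aoife ends → Aoife and Sofia overlap.
Overlapping pairs: Aoife & Declan, Aoife & Sofia, Declan & Hannah, Declan & Sofia, Hannah & Ravi — 5 in total.

5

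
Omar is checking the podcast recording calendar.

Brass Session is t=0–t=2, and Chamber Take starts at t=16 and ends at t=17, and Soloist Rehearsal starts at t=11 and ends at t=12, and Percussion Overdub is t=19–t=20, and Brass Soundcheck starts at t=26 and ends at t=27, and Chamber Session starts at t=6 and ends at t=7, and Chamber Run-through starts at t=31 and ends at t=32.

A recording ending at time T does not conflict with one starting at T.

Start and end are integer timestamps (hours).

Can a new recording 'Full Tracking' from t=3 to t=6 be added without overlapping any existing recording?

Brass Session: ends t=2 at or before Full Tracking starts t=3 → clear.
Chamber Session: starts t=6 at or after Full Tracking ends t=6 → clear.
Soloist Rehearsal: starts t=11 at or after Full Tracking ends t=6 → clear.
Chamber Take: starts t=16 at or after Full Tracking ends t=6 → clear.
Percussion Overdub: starts t=19 at or after Full Tracking ends t=6 → clear.
Brass Soundcheck: starts t=26 at or after Full Tracking ends t=6 → clear.
Chamber Run-through: starts t=31 at or after Full Tracking ends t=6 → clear.

Yes — the slot is free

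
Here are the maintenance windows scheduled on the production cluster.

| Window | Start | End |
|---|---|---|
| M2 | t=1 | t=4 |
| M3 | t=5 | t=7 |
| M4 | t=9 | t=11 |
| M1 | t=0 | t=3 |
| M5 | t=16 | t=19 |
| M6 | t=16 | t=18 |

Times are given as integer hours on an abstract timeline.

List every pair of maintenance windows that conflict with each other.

Sorted by start: M1, M2, M3, M4, M5, M6.
M2 starts before M1 ends → M1 and M2 overlap.
M3 starts after M1 ends — done with M1.
M3 starts after M2 ends — done with M2.
M4 starts after M3 ends — done with M3.
M5 starts after M4 ends — done with M4.
M6 starts before M5 ends → M5 and M6 overlap.

M1 & M2, M5 & M6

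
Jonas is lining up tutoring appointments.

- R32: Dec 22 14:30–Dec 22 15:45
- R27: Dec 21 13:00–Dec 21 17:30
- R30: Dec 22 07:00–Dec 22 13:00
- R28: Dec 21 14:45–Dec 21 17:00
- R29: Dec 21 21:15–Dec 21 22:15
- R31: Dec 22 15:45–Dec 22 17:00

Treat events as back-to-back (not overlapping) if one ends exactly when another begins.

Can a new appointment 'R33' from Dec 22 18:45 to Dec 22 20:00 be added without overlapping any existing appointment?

Yes — the slot is free

R27: ends Dec 21 17:30 at or before R33 starts Dec 22 18:45 → clear.
R28: ends Dec 21 17:00 at or before R33 starts Dec 22 18:45 → clear.
R29: ends Dec 21 22:15 at or before R33 starts Dec 22 18:45 → clear.
R30: ends Dec 22 13:00 at or before R33 starts Dec 22 18:45 → clear.
R32: ends Dec 22 15:45 at or before R33 starts Dec 22 18:45 → clear.
R31: ends Dec 22 17:00 at or before R33 starts Dec 22 18:45 → clear.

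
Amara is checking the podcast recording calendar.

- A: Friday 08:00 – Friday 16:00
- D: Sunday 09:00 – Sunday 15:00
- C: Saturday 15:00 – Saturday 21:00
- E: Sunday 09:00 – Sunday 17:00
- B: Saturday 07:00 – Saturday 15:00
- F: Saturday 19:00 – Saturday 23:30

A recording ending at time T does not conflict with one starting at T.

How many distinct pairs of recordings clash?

Sorted by start: A, B, C, F, D, E.
B starts after A ends, so A has no further overlaps.
C starts exactly when B ends (back-to-back, no overlap), so B has no further overlaps.
F starts before C ends → C and F overlap.
D starts after C ends, so C has no further overlaps.
D starts after F ends, so F has no further overlaps.
E starts before D ends → D and E overlap.
Overlapping pairs: C & F, D & E — 2 in total.

2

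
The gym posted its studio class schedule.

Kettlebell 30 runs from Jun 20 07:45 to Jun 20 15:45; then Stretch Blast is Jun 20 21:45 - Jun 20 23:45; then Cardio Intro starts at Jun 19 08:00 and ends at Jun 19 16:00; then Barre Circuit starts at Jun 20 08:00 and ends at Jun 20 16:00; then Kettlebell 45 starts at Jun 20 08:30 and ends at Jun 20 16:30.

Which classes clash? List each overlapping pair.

Barre Circuit & Kettlebell 30, Barre Circuit & Kettlebell 45, Kettlebell 30 & Kettlebell 45

Sorted by start: Cardio Intro, Kettlebell 30, Barre Circuit, Kettlebell 45, Stretch Blast.
Kettlebell 30 starts after Cardio Intro ends; Cardio Intro is clear from here.
Barre Circuit starts before Kettlebell 30 ends → Kettlebell 30 and Barre Circuit overlap.
Kettlebell 45 starts before Kettlebell 30 ends → Kettlebell 30 and Kettlebell 45 overlap.
Stretch Blast starts after Kettlebell 30 ends.
Kettlebell 45 starts before Barre Circuit ends → Barre Circuit and Kettlebell 45 overlap.
Stretch Blast starts after Barre Circuit ends.
Stretch Blast starts after Kettlebell 45 ends.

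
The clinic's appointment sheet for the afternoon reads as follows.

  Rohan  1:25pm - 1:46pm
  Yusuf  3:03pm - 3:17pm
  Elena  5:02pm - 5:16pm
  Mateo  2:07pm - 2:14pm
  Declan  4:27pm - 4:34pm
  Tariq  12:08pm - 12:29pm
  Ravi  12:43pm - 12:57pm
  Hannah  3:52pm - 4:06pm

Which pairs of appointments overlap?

no overlapping pairs

Sorted by start: Tariq, Ravi, Rohan, Mateo, Yusuf, Hannah, Declan, Elena.
Ravi starts after Tariq ends, so nothing later overlaps Tariq either.
Rohan starts after Ravi ends, so nothing later overlaps Ravi either.
Mateo starts after Rohan ends, so nothing later overlaps Rohan either.
Yusuf starts after Mateo ends, so nothing later overlaps Mateo either.
Hannah starts after Yusuf ends, so nothing later overlaps Yusuf either.
Declan starts after Hannah ends, so nothing later overlaps Hannah either.
Elena starts after Declan ends.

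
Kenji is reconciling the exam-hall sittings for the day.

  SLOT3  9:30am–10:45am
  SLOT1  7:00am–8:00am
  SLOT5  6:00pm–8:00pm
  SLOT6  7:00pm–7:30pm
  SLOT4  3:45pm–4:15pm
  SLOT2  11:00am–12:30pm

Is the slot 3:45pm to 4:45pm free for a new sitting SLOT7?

No — it overlaps SLOT4

SLOT1: ends 8:00am at or before SLOT7 starts 3:45pm → clear.
SLOT3: ends 10:45am at or before SLOT7 starts 3:45pm → clear.
SLOT2: ends 12:30pm at or before SLOT7 starts 3:45pm → clear.
SLOT4: starts 3:45pm before SLOT7 ends 4:45pm, and ends 4:15pm after SLOT7 starts 3:45pm → overlap.
SLOT5: starts 6:00pm at or after SLOT7 ends 4:45pm → clear.
SLOT6: starts 7:00pm at or after SLOT7 ends 4:45pm → clear.
SLOT7 overlaps SLOT4.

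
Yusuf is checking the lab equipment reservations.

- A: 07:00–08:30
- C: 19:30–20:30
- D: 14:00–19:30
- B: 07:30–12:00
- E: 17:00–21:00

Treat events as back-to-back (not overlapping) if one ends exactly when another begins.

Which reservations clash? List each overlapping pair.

A & B, C & E, D & E

Sorted by start: A, B, D, E, C.
B starts before A ends → A and B overlap.
D starts after A ends; A is clear from here.
D starts after B ends; B is clear from here.
E starts before D ends → D and E overlap.
C starts exactly when D ends (back-to-back, no overlap).
C starts before E ends → E and C overlap.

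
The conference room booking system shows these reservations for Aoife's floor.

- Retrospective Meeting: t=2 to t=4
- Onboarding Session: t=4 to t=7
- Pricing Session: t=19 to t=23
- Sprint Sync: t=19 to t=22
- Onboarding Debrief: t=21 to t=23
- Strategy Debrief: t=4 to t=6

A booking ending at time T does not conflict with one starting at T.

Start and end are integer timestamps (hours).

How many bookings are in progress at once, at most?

Sort all start/end points and keep a running count:
t=2 start Retrospective Meeting → 1
t=4 end Retrospective Meeting → 0
t=4 start Onboarding Session → 1
t=4 start Strategy Debrief → 2
t=6 end Strategy Debrief → 1
t=7 end Onboarding Session → 0
t=19 start Pricing Session → 1
t=19 start Sprint Sync → 2
t=21 start Onboarding Debrief → 3
t=22 end Sprint Sync → 2
t=23 end Onboarding Debrief → 1
t=23 end Pricing Session → 0
Peak is 3, at t=21 (Onboarding Debrief, Pricing Session, Sprint Sync).

3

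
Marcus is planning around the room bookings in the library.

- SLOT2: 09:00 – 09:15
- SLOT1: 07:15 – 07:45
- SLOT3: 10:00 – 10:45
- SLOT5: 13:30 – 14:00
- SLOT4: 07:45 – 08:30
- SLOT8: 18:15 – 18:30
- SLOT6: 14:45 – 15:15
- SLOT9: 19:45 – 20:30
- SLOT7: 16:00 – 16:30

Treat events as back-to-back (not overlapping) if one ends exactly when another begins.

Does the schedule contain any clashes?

No

Two intervals overlap when each starts before the other ends.
Sorted by start: SLOT1, SLOT4, SLOT2, SLOT3, SLOT5, SLOT6, SLOT7, SLOT8, SLOT9.
SLOT4 starts exactly when SLOT1 ends (back-to-back, no overlap); SLOT1 is clear from here.
SLOT2 starts after SLOT4 ends; SLOT4 is clear from here.
SLOT3 starts after SLOT2 ends; SLOT2 is clear from here.
SLOT5 starts after SLOT3 ends; SLOT3 is clear from here.
SLOT6 starts after SLOT5 ends; SLOT5 is clear from here.
SLOT7 starts after SLOT6 ends; SLOT6 is clear from here.
SLOT8 starts after SLOT7 ends; SLOT7 is clear from here.
SLOT9 starts after SLOT8 ends.
Every pair is clear; the schedule has no overlaps.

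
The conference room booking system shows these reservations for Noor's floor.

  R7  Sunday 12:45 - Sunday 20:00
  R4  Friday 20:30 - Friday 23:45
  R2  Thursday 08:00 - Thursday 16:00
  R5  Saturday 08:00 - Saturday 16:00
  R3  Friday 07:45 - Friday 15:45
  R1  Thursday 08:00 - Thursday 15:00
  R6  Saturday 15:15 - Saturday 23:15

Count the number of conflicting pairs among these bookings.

Two intervals overlap when each starts before the other ends.
Sorted by start: R1, R2, R3, R4, R5, R6, R7.
R2 starts before R1 ends → R1 and R2 overlap.
R3 starts after R1 ends; R1 is clear from here.
R3 starts after R2 ends; R2 is clear from here.
R4 starts after R3 ends; R3 is clear from here.
R5 starts after R4 ends; R4 is clear from here.
R6 starts before R5 ends → R5 and R6 overlap.
R7 starts after R5 ends.
R7 starts after R6 ends.
Overlapping pairs: R1 & R2, R5 & R6 — 2 in total.

2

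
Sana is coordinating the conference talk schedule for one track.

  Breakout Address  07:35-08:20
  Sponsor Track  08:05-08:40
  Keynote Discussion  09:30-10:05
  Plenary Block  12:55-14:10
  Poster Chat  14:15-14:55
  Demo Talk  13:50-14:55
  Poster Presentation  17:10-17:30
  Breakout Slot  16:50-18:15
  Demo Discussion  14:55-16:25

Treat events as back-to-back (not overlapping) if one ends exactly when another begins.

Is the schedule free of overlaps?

Sorted by start: Breakout Address, Sponsor Track, Keynote Discussion, Plenary Block, Demo Talk, Poster Chat, Demo Discussion, Breakout Slot, Poster Presentation.
Sponsor Track starts before Breakout Address ends → Breakout Address and Sponsor Track overlap.
That's a conflict, so the schedule is not conflict-free.

No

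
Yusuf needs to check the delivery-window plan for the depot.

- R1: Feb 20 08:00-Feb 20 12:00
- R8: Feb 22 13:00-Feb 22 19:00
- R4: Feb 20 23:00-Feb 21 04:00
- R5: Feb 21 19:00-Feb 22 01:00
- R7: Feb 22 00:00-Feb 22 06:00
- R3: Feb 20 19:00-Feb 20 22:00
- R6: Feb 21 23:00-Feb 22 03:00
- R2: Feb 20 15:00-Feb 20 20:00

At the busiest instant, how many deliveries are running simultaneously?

3

Walk through starts and ends in time order (an end at T is processed before a start at T):
Feb 20 08:00 start R1 → 1
Feb 20 12:00 end R1 → 0
Feb 20 15:00 start R2 → 1
Feb 20 19:00 start R3 → 2
Feb 20 20:00 end R2 → 1
Feb 20 22:00 end R3 → 0
Feb 20 23:00 start R4 → 1
Feb 21 04:00 end R4 → 0
Feb 21 19:00 start R5 → 1
Feb 21 23:00 start R6 → 2
Feb 22 00:00 start R7 → 3
Feb 22 01:00 end R5 → 2
Feb 22 03:00 end R6 → 1
Feb 22 06:00 end R7 → 0
Feb 22 13:00 start R8 → 1
Feb 22 19:00 end R8 → 0
Peak is 3, at Feb 22 00:00 (R5, R6, R7).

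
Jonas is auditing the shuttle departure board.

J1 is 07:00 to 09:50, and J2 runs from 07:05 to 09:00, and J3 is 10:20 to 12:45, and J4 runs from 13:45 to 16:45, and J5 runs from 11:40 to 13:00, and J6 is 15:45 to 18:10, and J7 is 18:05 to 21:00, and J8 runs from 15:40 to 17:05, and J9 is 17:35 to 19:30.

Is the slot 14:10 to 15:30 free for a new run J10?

No — it overlaps J4

J1: ends 09:50 at or before J10 starts 14:10 → clear.
J2: ends 09:00 at or before J10 starts 14:10 → clear.
J3: ends 12:45 at or before J10 starts 14:10 → clear.
J5: ends 13:00 at or before J10 starts 14:10 → clear.
J4: starts 13:45 before J10 ends 15:30, and ends 16:45 after J10 starts 14:10 → overlap.
J8: starts 15:40 at or after J10 ends 15:30 → clear.
J6: starts 15:45 at or after J10 ends 15:30 → clear.
J9: starts 17:35 at or after J10 ends 15:30 → clear.
J7: starts 18:05 at or after J10 ends 15:30 → clear.
J10 overlaps J4.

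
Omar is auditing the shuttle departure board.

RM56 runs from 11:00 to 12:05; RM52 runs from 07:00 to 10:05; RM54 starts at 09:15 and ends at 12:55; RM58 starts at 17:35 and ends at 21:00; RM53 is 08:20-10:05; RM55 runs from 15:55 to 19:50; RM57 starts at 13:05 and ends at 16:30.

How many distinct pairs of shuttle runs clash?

Sorted by start: RM52, RM53, RM54, RM56, RM57, RM55, RM58.
RM53 starts before RM52 ends → RM52 and RM53 overlap.
RM54 starts before RM52 ends → RM52 and RM54 overlap.
RM56 starts after RM52 ends — done with RM52.
RM54 starts before RM53 ends → RM53 and RM54 overlap.
RM56 starts after RM53 ends — done with RM53.
RM56 starts before RM54 ends → RM54 and RM56 overlap.
RM57 starts after RM54 ends — done with RM54.
RM57 starts after RM56 ends — done with RM56.
RM55 starts before RM57 ends → RM57 and RM55 overlap.
RM58 starts after RM57 ends.
RM58 starts before RM55 ends → RM55 and RM58 overlap.
Overlapping pairs: RM52 & RM53, RM52 & RM54, RM53 & RM54, RM54 & RM56, RM55 & RM57, RM55 & RM58 — 6 in total.

6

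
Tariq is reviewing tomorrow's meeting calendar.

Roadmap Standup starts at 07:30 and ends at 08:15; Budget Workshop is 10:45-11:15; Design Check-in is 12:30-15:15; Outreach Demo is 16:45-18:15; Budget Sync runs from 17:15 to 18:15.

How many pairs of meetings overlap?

Sorted by start: Roadmap Standup, Budget Workshop, Design Check-in, Outreach Demo, Budget Sync.
Budget Workshop starts after Roadmap Standup ends, so nothing later overlaps Roadmap Standup either.
Design Check-in starts after Budget Workshop ends, so nothing later overlaps Budget Workshop either.
Outreach Demo starts after Design Check-in ends, so nothing later overlaps Design Check-in either.
Budget Sync starts before Outreach Demo ends → Outreach Demo and Budget Sync overlap.
Overlapping pairs: Budget Sync & Outreach Demo — 1 in total.

1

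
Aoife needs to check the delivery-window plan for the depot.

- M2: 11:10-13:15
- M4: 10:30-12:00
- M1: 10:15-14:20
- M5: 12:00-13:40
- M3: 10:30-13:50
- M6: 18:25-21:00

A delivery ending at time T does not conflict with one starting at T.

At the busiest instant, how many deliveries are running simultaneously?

4

Sweep the timeline, counting +1 at each start and −1 at each end (ends before starts at a tie):
10:15 start M1 → 1
10:30 start M3 → 2
10:30 start M4 → 3
11:10 start M2 → 4
12:00 end M4 → 3
12:00 start M5 → 4
13:15 end M2 → 3
13:40 end M5 → 2
13:50 end M3 → 1
14:20 end M1 → 0
18:25 start M6 → 1
21:00 end M6 → 0
Peak is 4, at 11:10 (M1, M2, M3, M4).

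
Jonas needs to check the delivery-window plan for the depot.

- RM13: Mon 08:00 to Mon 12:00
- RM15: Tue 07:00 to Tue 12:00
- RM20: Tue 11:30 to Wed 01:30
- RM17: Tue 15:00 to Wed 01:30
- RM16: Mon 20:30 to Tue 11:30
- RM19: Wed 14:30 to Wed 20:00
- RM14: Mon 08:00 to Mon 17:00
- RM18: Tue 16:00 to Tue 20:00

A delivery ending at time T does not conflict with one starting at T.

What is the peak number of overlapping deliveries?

Sort all start/end points and keep a running count:
Mon 08:00 start RM13 → 1
Mon 08:00 start RM14 → 2
Mon 12:00 end RM13 → 1
Mon 17:00 end RM14 → 0
Mon 20:30 start RM16 → 1
Tue 07:00 start RM15 → 2
Tue 11:30 end RM16 → 1
Tue 11:30 start RM20 → 2
Tue 12:00 end RM15 → 1
Tue 15:00 start RM17 → 2
Tue 16:00 start RM18 → 3
Tue 20:00 end RM18 → 2
Wed 01:30 end RM17 → 1
Wed 01:30 end RM20 → 0
Wed 14:30 start RM19 → 1
Wed 20:00 end RM19 → 0
Peak is 3, at Tue 16:00 (RM17, RM18, RM20).

3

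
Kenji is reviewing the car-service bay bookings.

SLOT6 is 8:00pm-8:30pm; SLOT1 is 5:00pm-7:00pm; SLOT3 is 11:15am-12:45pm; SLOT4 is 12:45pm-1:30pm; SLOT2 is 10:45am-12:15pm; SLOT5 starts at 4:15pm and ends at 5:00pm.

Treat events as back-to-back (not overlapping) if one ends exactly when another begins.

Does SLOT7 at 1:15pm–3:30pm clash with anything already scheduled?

SLOT2: ends 12:15pm at or before SLOT7 starts 1:15pm → clear.
SLOT3: ends 12:45pm at or before SLOT7 starts 1:15pm → clear.
SLOT4: starts 12:45pm before SLOT7 ends 3:30pm, and ends 1:30pm after SLOT7 starts 1:15pm → overlap.
SLOT5: starts 4:15pm at or after SLOT7 ends 3:30pm → clear.
SLOT1: starts 5:00pm at or after SLOT7 ends 3:30pm → clear.
SLOT6: starts 8:00pm at or after SLOT7 ends 3:30pm → clear.
SLOT7 overlaps SLOT4.

Yes — it overlaps SLOT4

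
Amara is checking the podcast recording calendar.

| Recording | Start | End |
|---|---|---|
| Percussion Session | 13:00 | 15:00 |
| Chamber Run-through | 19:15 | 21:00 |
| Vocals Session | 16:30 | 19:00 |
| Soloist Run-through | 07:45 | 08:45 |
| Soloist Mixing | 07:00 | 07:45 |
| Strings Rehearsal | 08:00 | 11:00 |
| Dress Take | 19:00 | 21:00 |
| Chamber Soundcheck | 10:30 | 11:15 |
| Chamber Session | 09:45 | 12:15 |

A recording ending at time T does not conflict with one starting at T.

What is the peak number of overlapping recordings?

3

Walk through starts and ends in time order (an end at T is processed before a start at T):
07:00 start Soloist Mixing → 1
07:45 end Soloist Mixing → 0
07:45 start Soloist Run-through → 1
08:00 start Strings Rehearsal → 2
08:45 end Soloist Run-through → 1
09:45 start Chamber Session → 2
10:30 start Chamber Soundcheck → 3
11:00 end Strings Rehearsal → 2
11:15 end Chamber Soundcheck → 1
12:15 end Chamber Session → 0
13:00 start Percussion Session → 1
15:00 end Percussion Session → 0
16:30 start Vocals Session → 1
19:00 end Vocals Session → 0
19:00 start Dress Take → 1
19:15 start Chamber Run-through → 2
21:00 end Chamber Run-through → 1
21:00 end Dress Take → 0
Peak is 3, at 10:30 (Chamber Session, Chamber Soundcheck, Strings Rehearsal).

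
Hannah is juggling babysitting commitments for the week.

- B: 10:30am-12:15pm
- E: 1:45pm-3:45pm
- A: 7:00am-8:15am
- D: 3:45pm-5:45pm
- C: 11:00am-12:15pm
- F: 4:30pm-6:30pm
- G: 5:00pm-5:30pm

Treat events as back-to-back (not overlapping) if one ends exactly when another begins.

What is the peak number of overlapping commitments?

3

Sort all start/end points and keep a running count:
7:00am start A → 1
8:15am end A → 0
10:30am start B → 1
11:00am start C → 2
12:15pm end B → 1
12:15pm end C → 0
1:45pm start E → 1
3:45pm end E → 0
3:45pm start D → 1
4:30pm start F → 2
5:00pm start G → 3
5:30pm end G → 2
5:45pm end D → 1
6:30pm end F → 0
Peak is 3, at 5:00pm (D, F, G).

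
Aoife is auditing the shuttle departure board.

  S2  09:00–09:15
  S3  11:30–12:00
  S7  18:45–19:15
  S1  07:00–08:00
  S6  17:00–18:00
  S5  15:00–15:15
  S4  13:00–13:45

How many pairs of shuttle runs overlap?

0

Two intervals overlap when each starts before the other ends.
Sorted by start: S1, S2, S3, S4, S5, S6, S7.
S2 starts after S1 ends, so nothing later overlaps S1 either.
S3 starts after S2 ends, so nothing later overlaps S2 either.
S4 starts after S3 ends, so nothing later overlaps S3 either.
S5 starts after S4 ends, so nothing later overlaps S4 either.
S6 starts after S5 ends, so nothing later overlaps S5 either.
S7 starts after S6 ends.
No pair overlaps.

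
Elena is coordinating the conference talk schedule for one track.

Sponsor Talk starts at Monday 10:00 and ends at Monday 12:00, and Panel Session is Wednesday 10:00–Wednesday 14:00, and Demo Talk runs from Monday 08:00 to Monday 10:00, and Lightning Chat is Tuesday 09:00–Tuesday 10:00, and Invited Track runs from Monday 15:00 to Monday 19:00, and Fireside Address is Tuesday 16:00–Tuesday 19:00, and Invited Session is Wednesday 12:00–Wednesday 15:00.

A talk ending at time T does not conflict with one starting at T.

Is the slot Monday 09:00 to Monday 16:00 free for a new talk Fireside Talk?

No — it overlaps Demo Talk, Invited Track, Sponsor Talk

Demo Talk: starts Monday 08:00 before Fireside Talk ends Monday 16:00, and ends Monday 10:00 after Fireside Talk starts Monday 09:00 → overlap.
Sponsor Talk: starts Monday 10:00 before Fireside Talk ends Monday 16:00, and ends Monday 12:00 after Fireside Talk starts Monday 09:00 → overlap.
Invited Track: starts Monday 15:00 before Fireside Talk ends Monday 16:00, and ends Monday 19:00 after Fireside Talk starts Monday 09:00 → overlap.
Lightning Chat: starts Tuesday 09:00 at or after Fireside Talk ends Monday 16:00 → clear.
Fireside Address: starts Tuesday 16:00 at or after Fireside Talk ends Monday 16:00 → clear.
Panel Session: starts Wednesday 10:00 at or after Fireside Talk ends Monday 16:00 → clear.
Invited Session: starts Wednesday 12:00 at or after Fireside Talk ends Monday 16:00 → clear.
Fireside Talk overlaps Demo Talk, Invited Track, Sponsor Talk.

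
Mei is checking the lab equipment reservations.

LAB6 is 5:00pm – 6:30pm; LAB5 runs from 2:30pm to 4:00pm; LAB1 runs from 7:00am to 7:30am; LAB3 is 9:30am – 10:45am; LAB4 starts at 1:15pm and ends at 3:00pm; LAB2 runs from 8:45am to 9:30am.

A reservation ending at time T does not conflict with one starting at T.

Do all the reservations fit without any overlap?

Sorted by start: LAB1, LAB2, LAB3, LAB4, LAB5, LAB6.
LAB2 starts after LAB1 ends — done with LAB1.
LAB3 starts exactly when LAB2 ends (back-to-back, no overlap) — done with LAB2.
LAB4 starts after LAB3 ends — done with LAB3.
LAB5 starts before LAB4 ends → LAB4 and LAB5 overlap.
That's a conflict, so the schedule is not conflict-free.

No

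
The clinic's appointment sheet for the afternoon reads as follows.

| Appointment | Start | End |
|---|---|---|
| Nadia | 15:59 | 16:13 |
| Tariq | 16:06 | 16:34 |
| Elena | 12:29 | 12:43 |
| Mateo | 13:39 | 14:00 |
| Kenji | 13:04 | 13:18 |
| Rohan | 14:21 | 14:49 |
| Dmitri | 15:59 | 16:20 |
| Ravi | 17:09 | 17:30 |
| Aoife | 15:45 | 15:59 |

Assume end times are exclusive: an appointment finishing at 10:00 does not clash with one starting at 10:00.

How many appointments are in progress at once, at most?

3

Sweep the timeline, counting +1 at each start and −1 at each end (ends before starts at a tie):
12:29 start Elena → 1
12:43 end Elena → 0
13:04 start Kenji → 1
13:18 end Kenji → 0
13:39 start Mateo → 1
14:00 end Mateo → 0
14:21 start Rohan → 1
14:49 end Rohan → 0
15:45 start Aoife → 1
15:59 end Aoife → 0
15:59 start Dmitri → 1
15:59 start Nadia → 2
16:06 start Tariq → 3
16:13 end Nadia → 2
16:20 end Dmitri → 1
16:34 end Tariq → 0
17:09 start Ravi → 1
17:30 end Ravi → 0
Peak is 3, at 16:06 (Dmitri, Nadia, Tariq).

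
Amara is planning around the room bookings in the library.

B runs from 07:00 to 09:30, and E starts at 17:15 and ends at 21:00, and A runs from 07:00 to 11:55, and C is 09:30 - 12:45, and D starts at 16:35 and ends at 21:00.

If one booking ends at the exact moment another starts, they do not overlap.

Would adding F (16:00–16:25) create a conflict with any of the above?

A: ends 11:55 at or before F starts 16:00 → clear.
B: ends 09:30 at or before F starts 16:00 → clear.
C: ends 12:45 at or before F starts 16:00 → clear.
D: starts 16:35 at or after F ends 16:25 → clear.
E: starts 17:15 at or after F ends 16:25 → clear.

No — it doesn't clash with anything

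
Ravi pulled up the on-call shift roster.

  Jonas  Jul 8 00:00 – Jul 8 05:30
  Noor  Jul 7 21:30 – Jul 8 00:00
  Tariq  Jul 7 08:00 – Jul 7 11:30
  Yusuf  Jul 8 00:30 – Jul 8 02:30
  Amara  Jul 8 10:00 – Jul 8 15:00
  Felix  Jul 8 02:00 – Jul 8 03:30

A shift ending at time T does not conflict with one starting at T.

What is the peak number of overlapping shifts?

3

Walk through starts and ends in time order (an end at T is processed before a start at T):
Jul 7 08:00 start Tariq → 1
Jul 7 11:30 end Tariq → 0
Jul 7 21:30 start Noor → 1
Jul 8 00:00 end Noor → 0
Jul 8 00:00 start Jonas → 1
Jul 8 00:30 start Yusuf → 2
Jul 8 02:00 start Felix → 3
Jul 8 02:30 end Yusuf → 2
Jul 8 03:30 end Felix → 1
Jul 8 05:30 end Jonas → 0
Jul 8 10:00 start Amara → 1
Jul 8 15:00 end Amara → 0
Peak is 3, at Jul 8 02:00 (Felix, Jonas, Yusuf).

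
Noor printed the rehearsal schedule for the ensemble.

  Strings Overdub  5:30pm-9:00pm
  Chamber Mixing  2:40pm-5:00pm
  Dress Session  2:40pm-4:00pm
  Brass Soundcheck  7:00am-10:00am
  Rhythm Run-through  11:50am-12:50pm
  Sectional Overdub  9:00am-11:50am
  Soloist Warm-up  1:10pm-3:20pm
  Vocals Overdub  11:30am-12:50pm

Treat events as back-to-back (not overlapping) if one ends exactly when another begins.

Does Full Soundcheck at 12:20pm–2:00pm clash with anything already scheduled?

Yes — it overlaps Rhythm Run-through, Soloist Warm-up, Vocals Overdub

Brass Soundcheck: ends 10:00am at or before Full Soundcheck starts 12:20pm → clear.
Sectional Overdub: ends 11:50am at or before Full Soundcheck starts 12:20pm → clear.
Vocals Overdub: starts 11:30am before Full Soundcheck ends 2:00pm, and ends 12:50pm after Full Soundcheck starts 12:20pm → overlap.
Rhythm Run-through: starts 11:50am before Full Soundcheck ends 2:00pm, and ends 12:50pm after Full Soundcheck starts 12:20pm → overlap.
Soloist Warm-up: starts 1:10pm before Full Soundcheck ends 2:00pm, and ends 3:20pm after Full Soundcheck starts 12:20pm → overlap.
Dress Session: starts 2:40pm at or after Full Soundcheck ends 2:00pm → clear.
Chamber Mixing: starts 2:40pm at or after Full Soundcheck ends 2:00pm → clear.
Strings Overdub: starts 5:30pm at or after Full Soundcheck ends 2:00pm → clear.
Full Soundcheck overlaps Soloist Warm-up, Vocals Overdub, Rhythm Run-through.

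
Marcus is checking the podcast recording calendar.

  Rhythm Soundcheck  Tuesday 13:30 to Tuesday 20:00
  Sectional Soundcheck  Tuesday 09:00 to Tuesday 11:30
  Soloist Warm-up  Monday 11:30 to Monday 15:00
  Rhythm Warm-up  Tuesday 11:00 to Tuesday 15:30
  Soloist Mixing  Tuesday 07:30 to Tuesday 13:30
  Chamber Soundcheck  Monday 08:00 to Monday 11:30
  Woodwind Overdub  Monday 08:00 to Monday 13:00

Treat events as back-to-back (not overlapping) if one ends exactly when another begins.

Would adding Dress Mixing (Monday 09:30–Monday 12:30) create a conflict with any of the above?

Woodwind Overdub: starts Monday 08:00 before Dress Mixing ends Monday 12:30, and ends Monday 13:00 after Dress Mixing starts Monday 09:30 → overlap.
Chamber Soundcheck: starts Monday 08:00 before Dress Mixing ends Monday 12:30, and ends Monday 11:30 after Dress Mixing starts Monday 09:30 → overlap.
Soloist Warm-up: starts Monday 11:30 before Dress Mixing ends Monday 12:30, and ends Monday 15:00 after Dress Mixing starts Monday 09:30 → overlap.
Soloist Mixing: starts Tuesday 07:30 at or after Dress Mixing ends Monday 12:30 → clear.
Sectional Soundcheck: starts Tuesday 09:00 at or after Dress Mixing ends Monday 12:30 → clear.
Rhythm Warm-up: starts Tuesday 11:00 at or after Dress Mixing ends Monday 12:30 → clear.
Rhythm Soundcheck: starts Tuesday 13:30 at or after Dress Mixing ends Monday 12:30 → clear.
Dress Mixing overlaps Woodwind Overdub, Chamber Soundcheck, Soloist Warm-up.

Yes — it overlaps Chamber Soundcheck, Soloist Warm-up, Woodwind Overdub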